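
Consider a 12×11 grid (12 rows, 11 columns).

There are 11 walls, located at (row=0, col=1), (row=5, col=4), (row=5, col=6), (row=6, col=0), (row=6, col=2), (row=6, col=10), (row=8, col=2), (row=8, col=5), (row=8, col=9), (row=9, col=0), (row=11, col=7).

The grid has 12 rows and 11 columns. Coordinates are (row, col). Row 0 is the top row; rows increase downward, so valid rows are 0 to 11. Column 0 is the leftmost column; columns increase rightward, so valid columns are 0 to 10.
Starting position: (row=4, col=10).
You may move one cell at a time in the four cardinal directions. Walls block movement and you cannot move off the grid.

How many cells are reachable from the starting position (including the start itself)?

Answer: Reachable cells: 121

Derivation:
BFS flood-fill from (row=4, col=10):
  Distance 0: (row=4, col=10)
  Distance 1: (row=3, col=10), (row=4, col=9), (row=5, col=10)
  Distance 2: (row=2, col=10), (row=3, col=9), (row=4, col=8), (row=5, col=9)
  Distance 3: (row=1, col=10), (row=2, col=9), (row=3, col=8), (row=4, col=7), (row=5, col=8), (row=6, col=9)
  Distance 4: (row=0, col=10), (row=1, col=9), (row=2, col=8), (row=3, col=7), (row=4, col=6), (row=5, col=7), (row=6, col=8), (row=7, col=9)
  Distance 5: (row=0, col=9), (row=1, col=8), (row=2, col=7), (row=3, col=6), (row=4, col=5), (row=6, col=7), (row=7, col=8), (row=7, col=10)
  Distance 6: (row=0, col=8), (row=1, col=7), (row=2, col=6), (row=3, col=5), (row=4, col=4), (row=5, col=5), (row=6, col=6), (row=7, col=7), (row=8, col=8), (row=8, col=10)
  Distance 7: (row=0, col=7), (row=1, col=6), (row=2, col=5), (row=3, col=4), (row=4, col=3), (row=6, col=5), (row=7, col=6), (row=8, col=7), (row=9, col=8), (row=9, col=10)
  Distance 8: (row=0, col=6), (row=1, col=5), (row=2, col=4), (row=3, col=3), (row=4, col=2), (row=5, col=3), (row=6, col=4), (row=7, col=5), (row=8, col=6), (row=9, col=7), (row=9, col=9), (row=10, col=8), (row=10, col=10)
  Distance 9: (row=0, col=5), (row=1, col=4), (row=2, col=3), (row=3, col=2), (row=4, col=1), (row=5, col=2), (row=6, col=3), (row=7, col=4), (row=9, col=6), (row=10, col=7), (row=10, col=9), (row=11, col=8), (row=11, col=10)
  Distance 10: (row=0, col=4), (row=1, col=3), (row=2, col=2), (row=3, col=1), (row=4, col=0), (row=5, col=1), (row=7, col=3), (row=8, col=4), (row=9, col=5), (row=10, col=6), (row=11, col=9)
  Distance 11: (row=0, col=3), (row=1, col=2), (row=2, col=1), (row=3, col=0), (row=5, col=0), (row=6, col=1), (row=7, col=2), (row=8, col=3), (row=9, col=4), (row=10, col=5), (row=11, col=6)
  Distance 12: (row=0, col=2), (row=1, col=1), (row=2, col=0), (row=7, col=1), (row=9, col=3), (row=10, col=4), (row=11, col=5)
  Distance 13: (row=1, col=0), (row=7, col=0), (row=8, col=1), (row=9, col=2), (row=10, col=3), (row=11, col=4)
  Distance 14: (row=0, col=0), (row=8, col=0), (row=9, col=1), (row=10, col=2), (row=11, col=3)
  Distance 15: (row=10, col=1), (row=11, col=2)
  Distance 16: (row=10, col=0), (row=11, col=1)
  Distance 17: (row=11, col=0)
Total reachable: 121 (grid has 121 open cells total)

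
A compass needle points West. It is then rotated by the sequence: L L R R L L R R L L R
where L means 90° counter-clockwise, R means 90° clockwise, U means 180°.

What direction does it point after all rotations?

Start: West
  L (left (90° counter-clockwise)) -> South
  L (left (90° counter-clockwise)) -> East
  R (right (90° clockwise)) -> South
  R (right (90° clockwise)) -> West
  L (left (90° counter-clockwise)) -> South
  L (left (90° counter-clockwise)) -> East
  R (right (90° clockwise)) -> South
  R (right (90° clockwise)) -> West
  L (left (90° counter-clockwise)) -> South
  L (left (90° counter-clockwise)) -> East
  R (right (90° clockwise)) -> South
Final: South

Answer: Final heading: South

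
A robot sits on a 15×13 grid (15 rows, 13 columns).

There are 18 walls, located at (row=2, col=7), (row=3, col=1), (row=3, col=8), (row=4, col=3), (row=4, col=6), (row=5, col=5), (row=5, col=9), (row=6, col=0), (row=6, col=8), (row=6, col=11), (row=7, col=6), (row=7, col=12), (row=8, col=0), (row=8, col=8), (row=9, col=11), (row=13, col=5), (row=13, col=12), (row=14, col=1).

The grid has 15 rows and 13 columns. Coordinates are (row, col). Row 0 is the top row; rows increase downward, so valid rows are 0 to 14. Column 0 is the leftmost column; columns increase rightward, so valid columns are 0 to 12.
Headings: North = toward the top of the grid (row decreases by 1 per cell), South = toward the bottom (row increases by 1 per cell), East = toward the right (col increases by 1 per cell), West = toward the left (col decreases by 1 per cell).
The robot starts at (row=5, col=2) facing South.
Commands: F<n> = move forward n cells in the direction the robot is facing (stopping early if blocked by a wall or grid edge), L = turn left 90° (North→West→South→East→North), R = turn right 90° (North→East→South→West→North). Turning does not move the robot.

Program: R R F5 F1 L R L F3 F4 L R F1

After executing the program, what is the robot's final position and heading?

Start: (row=5, col=2), facing South
  R: turn right, now facing West
  R: turn right, now facing North
  F5: move forward 5, now at (row=0, col=2)
  F1: move forward 0/1 (blocked), now at (row=0, col=2)
  L: turn left, now facing West
  R: turn right, now facing North
  L: turn left, now facing West
  F3: move forward 2/3 (blocked), now at (row=0, col=0)
  F4: move forward 0/4 (blocked), now at (row=0, col=0)
  L: turn left, now facing South
  R: turn right, now facing West
  F1: move forward 0/1 (blocked), now at (row=0, col=0)
Final: (row=0, col=0), facing West

Answer: Final position: (row=0, col=0), facing West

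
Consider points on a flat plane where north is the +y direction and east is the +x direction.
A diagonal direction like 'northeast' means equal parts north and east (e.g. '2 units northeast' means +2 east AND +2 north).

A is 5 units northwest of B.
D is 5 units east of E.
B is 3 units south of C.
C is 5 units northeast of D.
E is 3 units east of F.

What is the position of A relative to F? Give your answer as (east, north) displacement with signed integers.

Place F at the origin (east=0, north=0).
  E is 3 units east of F: delta (east=+3, north=+0); E at (east=3, north=0).
  D is 5 units east of E: delta (east=+5, north=+0); D at (east=8, north=0).
  C is 5 units northeast of D: delta (east=+5, north=+5); C at (east=13, north=5).
  B is 3 units south of C: delta (east=+0, north=-3); B at (east=13, north=2).
  A is 5 units northwest of B: delta (east=-5, north=+5); A at (east=8, north=7).
Therefore A relative to F: (east=8, north=7).

Answer: A is at (east=8, north=7) relative to F.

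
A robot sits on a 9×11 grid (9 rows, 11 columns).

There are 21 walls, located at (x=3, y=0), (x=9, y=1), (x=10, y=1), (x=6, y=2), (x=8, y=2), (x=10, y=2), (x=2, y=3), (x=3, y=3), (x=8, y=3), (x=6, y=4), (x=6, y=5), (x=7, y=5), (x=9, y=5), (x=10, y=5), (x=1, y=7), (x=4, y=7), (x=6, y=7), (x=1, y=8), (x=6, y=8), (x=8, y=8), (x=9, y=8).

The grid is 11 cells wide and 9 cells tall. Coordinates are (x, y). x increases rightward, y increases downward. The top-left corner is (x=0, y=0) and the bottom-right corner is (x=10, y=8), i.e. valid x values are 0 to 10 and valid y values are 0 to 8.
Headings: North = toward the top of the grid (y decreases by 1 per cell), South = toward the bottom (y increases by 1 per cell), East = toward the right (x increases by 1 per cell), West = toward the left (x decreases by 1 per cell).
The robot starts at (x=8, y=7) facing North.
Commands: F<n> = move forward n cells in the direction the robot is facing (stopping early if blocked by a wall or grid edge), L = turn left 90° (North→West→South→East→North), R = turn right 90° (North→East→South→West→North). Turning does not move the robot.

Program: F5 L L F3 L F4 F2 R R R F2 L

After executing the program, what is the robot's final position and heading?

Start: (x=8, y=7), facing North
  F5: move forward 3/5 (blocked), now at (x=8, y=4)
  L: turn left, now facing West
  L: turn left, now facing South
  F3: move forward 3, now at (x=8, y=7)
  L: turn left, now facing East
  F4: move forward 2/4 (blocked), now at (x=10, y=7)
  F2: move forward 0/2 (blocked), now at (x=10, y=7)
  R: turn right, now facing South
  R: turn right, now facing West
  R: turn right, now facing North
  F2: move forward 1/2 (blocked), now at (x=10, y=6)
  L: turn left, now facing West
Final: (x=10, y=6), facing West

Answer: Final position: (x=10, y=6), facing West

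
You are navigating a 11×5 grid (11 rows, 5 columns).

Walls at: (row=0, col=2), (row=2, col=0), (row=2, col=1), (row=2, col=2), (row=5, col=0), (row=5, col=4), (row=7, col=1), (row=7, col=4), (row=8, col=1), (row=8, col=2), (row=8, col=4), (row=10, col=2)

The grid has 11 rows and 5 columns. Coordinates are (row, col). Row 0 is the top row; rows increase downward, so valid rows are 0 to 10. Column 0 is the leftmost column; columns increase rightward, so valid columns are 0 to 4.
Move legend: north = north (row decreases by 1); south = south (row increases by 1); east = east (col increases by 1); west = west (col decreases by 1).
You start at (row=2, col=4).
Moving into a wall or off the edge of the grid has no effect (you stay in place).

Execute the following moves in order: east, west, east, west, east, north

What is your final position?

Answer: Final position: (row=1, col=4)

Derivation:
Start: (row=2, col=4)
  east (east): blocked, stay at (row=2, col=4)
  west (west): (row=2, col=4) -> (row=2, col=3)
  east (east): (row=2, col=3) -> (row=2, col=4)
  west (west): (row=2, col=4) -> (row=2, col=3)
  east (east): (row=2, col=3) -> (row=2, col=4)
  north (north): (row=2, col=4) -> (row=1, col=4)
Final: (row=1, col=4)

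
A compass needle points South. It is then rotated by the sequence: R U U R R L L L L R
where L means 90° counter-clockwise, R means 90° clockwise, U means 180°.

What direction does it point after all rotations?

Answer: Final heading: South

Derivation:
Start: South
  R (right (90° clockwise)) -> West
  U (U-turn (180°)) -> East
  U (U-turn (180°)) -> West
  R (right (90° clockwise)) -> North
  R (right (90° clockwise)) -> East
  L (left (90° counter-clockwise)) -> North
  L (left (90° counter-clockwise)) -> West
  L (left (90° counter-clockwise)) -> South
  L (left (90° counter-clockwise)) -> East
  R (right (90° clockwise)) -> South
Final: South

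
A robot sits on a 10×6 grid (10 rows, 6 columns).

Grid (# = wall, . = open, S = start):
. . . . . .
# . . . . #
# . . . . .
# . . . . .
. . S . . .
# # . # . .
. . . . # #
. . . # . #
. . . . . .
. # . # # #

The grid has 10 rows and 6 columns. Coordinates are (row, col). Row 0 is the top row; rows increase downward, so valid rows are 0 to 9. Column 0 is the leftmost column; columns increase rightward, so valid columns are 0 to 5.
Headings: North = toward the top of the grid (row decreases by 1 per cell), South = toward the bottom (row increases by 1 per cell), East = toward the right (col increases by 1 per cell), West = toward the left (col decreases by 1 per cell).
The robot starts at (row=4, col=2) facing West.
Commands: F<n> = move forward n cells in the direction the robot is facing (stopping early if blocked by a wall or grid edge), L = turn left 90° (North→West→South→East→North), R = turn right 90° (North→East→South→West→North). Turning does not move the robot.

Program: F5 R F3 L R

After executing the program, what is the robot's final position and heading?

Answer: Final position: (row=4, col=0), facing North

Derivation:
Start: (row=4, col=2), facing West
  F5: move forward 2/5 (blocked), now at (row=4, col=0)
  R: turn right, now facing North
  F3: move forward 0/3 (blocked), now at (row=4, col=0)
  L: turn left, now facing West
  R: turn right, now facing North
Final: (row=4, col=0), facing North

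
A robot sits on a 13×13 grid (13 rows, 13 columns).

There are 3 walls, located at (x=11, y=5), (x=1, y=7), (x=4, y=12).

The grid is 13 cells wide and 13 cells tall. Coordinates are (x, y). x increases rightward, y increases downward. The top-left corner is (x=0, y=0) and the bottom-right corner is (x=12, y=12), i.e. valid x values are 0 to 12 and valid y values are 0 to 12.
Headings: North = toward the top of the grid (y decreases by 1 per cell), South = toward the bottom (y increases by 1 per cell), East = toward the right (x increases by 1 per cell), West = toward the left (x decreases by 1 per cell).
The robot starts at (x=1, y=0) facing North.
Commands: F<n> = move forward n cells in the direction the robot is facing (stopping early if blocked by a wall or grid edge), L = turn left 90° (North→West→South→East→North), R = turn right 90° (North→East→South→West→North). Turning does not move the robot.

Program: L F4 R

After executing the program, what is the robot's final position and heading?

Answer: Final position: (x=0, y=0), facing North

Derivation:
Start: (x=1, y=0), facing North
  L: turn left, now facing West
  F4: move forward 1/4 (blocked), now at (x=0, y=0)
  R: turn right, now facing North
Final: (x=0, y=0), facing North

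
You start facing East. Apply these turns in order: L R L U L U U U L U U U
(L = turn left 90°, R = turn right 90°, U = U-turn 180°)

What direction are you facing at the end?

Start: East
  L (left (90° counter-clockwise)) -> North
  R (right (90° clockwise)) -> East
  L (left (90° counter-clockwise)) -> North
  U (U-turn (180°)) -> South
  L (left (90° counter-clockwise)) -> East
  U (U-turn (180°)) -> West
  U (U-turn (180°)) -> East
  U (U-turn (180°)) -> West
  L (left (90° counter-clockwise)) -> South
  U (U-turn (180°)) -> North
  U (U-turn (180°)) -> South
  U (U-turn (180°)) -> North
Final: North

Answer: Final heading: North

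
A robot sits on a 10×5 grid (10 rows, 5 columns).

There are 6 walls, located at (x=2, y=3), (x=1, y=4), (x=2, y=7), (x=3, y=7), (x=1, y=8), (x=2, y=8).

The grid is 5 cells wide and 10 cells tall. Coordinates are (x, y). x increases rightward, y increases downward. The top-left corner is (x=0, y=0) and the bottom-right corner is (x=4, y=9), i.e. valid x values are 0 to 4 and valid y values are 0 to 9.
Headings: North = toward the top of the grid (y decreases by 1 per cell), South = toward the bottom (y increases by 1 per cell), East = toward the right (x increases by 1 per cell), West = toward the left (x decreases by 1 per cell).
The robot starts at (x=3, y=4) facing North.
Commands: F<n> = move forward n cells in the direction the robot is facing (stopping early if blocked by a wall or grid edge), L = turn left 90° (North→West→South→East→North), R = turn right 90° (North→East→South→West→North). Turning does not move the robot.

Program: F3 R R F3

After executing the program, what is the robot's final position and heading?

Answer: Final position: (x=3, y=4), facing South

Derivation:
Start: (x=3, y=4), facing North
  F3: move forward 3, now at (x=3, y=1)
  R: turn right, now facing East
  R: turn right, now facing South
  F3: move forward 3, now at (x=3, y=4)
Final: (x=3, y=4), facing South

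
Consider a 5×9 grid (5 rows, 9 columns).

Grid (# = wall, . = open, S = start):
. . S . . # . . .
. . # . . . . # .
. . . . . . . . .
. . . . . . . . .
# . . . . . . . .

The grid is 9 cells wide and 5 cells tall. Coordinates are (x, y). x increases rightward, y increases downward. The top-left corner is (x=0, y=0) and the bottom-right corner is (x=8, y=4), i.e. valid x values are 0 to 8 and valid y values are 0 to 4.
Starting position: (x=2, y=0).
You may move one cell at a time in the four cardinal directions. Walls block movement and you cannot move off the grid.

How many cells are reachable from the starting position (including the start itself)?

Answer: Reachable cells: 41

Derivation:
BFS flood-fill from (x=2, y=0):
  Distance 0: (x=2, y=0)
  Distance 1: (x=1, y=0), (x=3, y=0)
  Distance 2: (x=0, y=0), (x=4, y=0), (x=1, y=1), (x=3, y=1)
  Distance 3: (x=0, y=1), (x=4, y=1), (x=1, y=2), (x=3, y=2)
  Distance 4: (x=5, y=1), (x=0, y=2), (x=2, y=2), (x=4, y=2), (x=1, y=3), (x=3, y=3)
  Distance 5: (x=6, y=1), (x=5, y=2), (x=0, y=3), (x=2, y=3), (x=4, y=3), (x=1, y=4), (x=3, y=4)
  Distance 6: (x=6, y=0), (x=6, y=2), (x=5, y=3), (x=2, y=4), (x=4, y=4)
  Distance 7: (x=7, y=0), (x=7, y=2), (x=6, y=3), (x=5, y=4)
  Distance 8: (x=8, y=0), (x=8, y=2), (x=7, y=3), (x=6, y=4)
  Distance 9: (x=8, y=1), (x=8, y=3), (x=7, y=4)
  Distance 10: (x=8, y=4)
Total reachable: 41 (grid has 41 open cells total)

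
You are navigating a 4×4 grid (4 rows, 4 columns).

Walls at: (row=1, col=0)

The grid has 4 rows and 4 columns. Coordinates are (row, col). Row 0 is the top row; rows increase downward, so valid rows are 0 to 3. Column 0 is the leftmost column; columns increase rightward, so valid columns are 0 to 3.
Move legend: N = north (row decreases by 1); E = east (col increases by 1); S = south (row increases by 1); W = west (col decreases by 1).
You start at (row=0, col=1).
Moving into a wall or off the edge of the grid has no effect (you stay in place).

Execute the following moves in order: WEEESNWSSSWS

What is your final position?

Answer: Final position: (row=3, col=1)

Derivation:
Start: (row=0, col=1)
  W (west): (row=0, col=1) -> (row=0, col=0)
  E (east): (row=0, col=0) -> (row=0, col=1)
  E (east): (row=0, col=1) -> (row=0, col=2)
  E (east): (row=0, col=2) -> (row=0, col=3)
  S (south): (row=0, col=3) -> (row=1, col=3)
  N (north): (row=1, col=3) -> (row=0, col=3)
  W (west): (row=0, col=3) -> (row=0, col=2)
  S (south): (row=0, col=2) -> (row=1, col=2)
  S (south): (row=1, col=2) -> (row=2, col=2)
  S (south): (row=2, col=2) -> (row=3, col=2)
  W (west): (row=3, col=2) -> (row=3, col=1)
  S (south): blocked, stay at (row=3, col=1)
Final: (row=3, col=1)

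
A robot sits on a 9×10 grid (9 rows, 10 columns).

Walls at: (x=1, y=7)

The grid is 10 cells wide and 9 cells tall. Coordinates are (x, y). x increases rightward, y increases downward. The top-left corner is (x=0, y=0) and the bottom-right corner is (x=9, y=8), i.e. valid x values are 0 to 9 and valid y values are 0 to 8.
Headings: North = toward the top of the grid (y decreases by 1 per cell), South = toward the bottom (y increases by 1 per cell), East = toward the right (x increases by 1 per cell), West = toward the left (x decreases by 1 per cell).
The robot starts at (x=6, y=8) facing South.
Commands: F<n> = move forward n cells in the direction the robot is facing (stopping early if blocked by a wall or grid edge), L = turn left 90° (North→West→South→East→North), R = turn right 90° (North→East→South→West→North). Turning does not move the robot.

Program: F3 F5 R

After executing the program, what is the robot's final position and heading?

Start: (x=6, y=8), facing South
  F3: move forward 0/3 (blocked), now at (x=6, y=8)
  F5: move forward 0/5 (blocked), now at (x=6, y=8)
  R: turn right, now facing West
Final: (x=6, y=8), facing West

Answer: Final position: (x=6, y=8), facing West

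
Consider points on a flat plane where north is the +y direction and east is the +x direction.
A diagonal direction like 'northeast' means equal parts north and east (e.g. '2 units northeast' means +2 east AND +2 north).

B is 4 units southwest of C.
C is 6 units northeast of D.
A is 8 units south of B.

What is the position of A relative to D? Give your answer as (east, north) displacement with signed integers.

Place D at the origin (east=0, north=0).
  C is 6 units northeast of D: delta (east=+6, north=+6); C at (east=6, north=6).
  B is 4 units southwest of C: delta (east=-4, north=-4); B at (east=2, north=2).
  A is 8 units south of B: delta (east=+0, north=-8); A at (east=2, north=-6).
Therefore A relative to D: (east=2, north=-6).

Answer: A is at (east=2, north=-6) relative to D.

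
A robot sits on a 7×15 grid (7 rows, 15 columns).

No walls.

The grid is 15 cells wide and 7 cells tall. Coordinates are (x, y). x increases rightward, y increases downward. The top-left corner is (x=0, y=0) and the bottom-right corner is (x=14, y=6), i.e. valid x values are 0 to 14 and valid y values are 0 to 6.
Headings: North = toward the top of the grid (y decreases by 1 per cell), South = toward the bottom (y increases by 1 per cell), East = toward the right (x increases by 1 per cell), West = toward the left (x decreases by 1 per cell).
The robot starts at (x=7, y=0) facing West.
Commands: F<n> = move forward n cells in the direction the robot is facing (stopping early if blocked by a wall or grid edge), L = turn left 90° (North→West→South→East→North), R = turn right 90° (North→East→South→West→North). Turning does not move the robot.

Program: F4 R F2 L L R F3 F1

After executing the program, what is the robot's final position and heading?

Start: (x=7, y=0), facing West
  F4: move forward 4, now at (x=3, y=0)
  R: turn right, now facing North
  F2: move forward 0/2 (blocked), now at (x=3, y=0)
  L: turn left, now facing West
  L: turn left, now facing South
  R: turn right, now facing West
  F3: move forward 3, now at (x=0, y=0)
  F1: move forward 0/1 (blocked), now at (x=0, y=0)
Final: (x=0, y=0), facing West

Answer: Final position: (x=0, y=0), facing West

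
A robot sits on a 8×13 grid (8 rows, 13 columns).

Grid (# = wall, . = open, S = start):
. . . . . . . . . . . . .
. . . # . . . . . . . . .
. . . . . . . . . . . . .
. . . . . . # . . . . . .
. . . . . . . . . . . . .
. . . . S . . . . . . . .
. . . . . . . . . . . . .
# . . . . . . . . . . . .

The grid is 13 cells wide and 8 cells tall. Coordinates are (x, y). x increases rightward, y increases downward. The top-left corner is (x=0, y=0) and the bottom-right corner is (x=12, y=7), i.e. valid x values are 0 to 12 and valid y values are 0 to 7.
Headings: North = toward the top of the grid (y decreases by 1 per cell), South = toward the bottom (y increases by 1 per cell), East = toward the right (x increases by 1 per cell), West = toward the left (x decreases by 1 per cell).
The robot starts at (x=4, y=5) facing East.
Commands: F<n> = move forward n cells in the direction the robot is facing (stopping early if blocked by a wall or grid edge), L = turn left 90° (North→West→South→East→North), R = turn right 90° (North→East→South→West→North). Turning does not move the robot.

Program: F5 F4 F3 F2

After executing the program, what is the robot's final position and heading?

Answer: Final position: (x=12, y=5), facing East

Derivation:
Start: (x=4, y=5), facing East
  F5: move forward 5, now at (x=9, y=5)
  F4: move forward 3/4 (blocked), now at (x=12, y=5)
  F3: move forward 0/3 (blocked), now at (x=12, y=5)
  F2: move forward 0/2 (blocked), now at (x=12, y=5)
Final: (x=12, y=5), facing East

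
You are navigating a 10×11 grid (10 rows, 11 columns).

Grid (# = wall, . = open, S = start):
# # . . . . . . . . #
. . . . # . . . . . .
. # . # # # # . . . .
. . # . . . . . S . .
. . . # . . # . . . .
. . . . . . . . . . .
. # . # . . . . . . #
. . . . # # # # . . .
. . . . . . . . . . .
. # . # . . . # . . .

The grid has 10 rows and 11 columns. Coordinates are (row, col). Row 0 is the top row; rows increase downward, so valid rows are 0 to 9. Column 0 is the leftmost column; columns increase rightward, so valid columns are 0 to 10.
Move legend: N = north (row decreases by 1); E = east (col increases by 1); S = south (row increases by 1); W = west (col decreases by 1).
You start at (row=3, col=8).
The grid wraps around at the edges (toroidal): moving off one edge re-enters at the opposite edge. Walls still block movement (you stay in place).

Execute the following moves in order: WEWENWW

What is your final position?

Answer: Final position: (row=2, col=7)

Derivation:
Start: (row=3, col=8)
  W (west): (row=3, col=8) -> (row=3, col=7)
  E (east): (row=3, col=7) -> (row=3, col=8)
  W (west): (row=3, col=8) -> (row=3, col=7)
  E (east): (row=3, col=7) -> (row=3, col=8)
  N (north): (row=3, col=8) -> (row=2, col=8)
  W (west): (row=2, col=8) -> (row=2, col=7)
  W (west): blocked, stay at (row=2, col=7)
Final: (row=2, col=7)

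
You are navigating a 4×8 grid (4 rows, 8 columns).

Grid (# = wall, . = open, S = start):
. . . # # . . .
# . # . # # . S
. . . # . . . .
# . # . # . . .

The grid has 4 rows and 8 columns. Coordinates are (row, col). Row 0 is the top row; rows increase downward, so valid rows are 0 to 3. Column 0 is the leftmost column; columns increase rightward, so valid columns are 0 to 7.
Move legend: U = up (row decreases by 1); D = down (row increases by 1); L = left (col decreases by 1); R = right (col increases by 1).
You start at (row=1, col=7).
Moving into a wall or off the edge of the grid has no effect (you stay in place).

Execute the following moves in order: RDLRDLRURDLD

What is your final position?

Answer: Final position: (row=3, col=6)

Derivation:
Start: (row=1, col=7)
  R (right): blocked, stay at (row=1, col=7)
  D (down): (row=1, col=7) -> (row=2, col=7)
  L (left): (row=2, col=7) -> (row=2, col=6)
  R (right): (row=2, col=6) -> (row=2, col=7)
  D (down): (row=2, col=7) -> (row=3, col=7)
  L (left): (row=3, col=7) -> (row=3, col=6)
  R (right): (row=3, col=6) -> (row=3, col=7)
  U (up): (row=3, col=7) -> (row=2, col=7)
  R (right): blocked, stay at (row=2, col=7)
  D (down): (row=2, col=7) -> (row=3, col=7)
  L (left): (row=3, col=7) -> (row=3, col=6)
  D (down): blocked, stay at (row=3, col=6)
Final: (row=3, col=6)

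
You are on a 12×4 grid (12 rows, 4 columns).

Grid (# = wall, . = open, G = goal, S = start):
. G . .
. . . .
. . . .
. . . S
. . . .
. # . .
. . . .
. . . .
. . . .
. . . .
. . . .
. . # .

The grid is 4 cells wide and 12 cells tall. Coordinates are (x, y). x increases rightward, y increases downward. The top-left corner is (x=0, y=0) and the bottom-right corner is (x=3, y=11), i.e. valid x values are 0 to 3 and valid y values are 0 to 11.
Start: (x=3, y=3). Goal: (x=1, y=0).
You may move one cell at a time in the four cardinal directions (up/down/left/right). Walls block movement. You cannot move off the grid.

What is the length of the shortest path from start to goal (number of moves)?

Answer: Shortest path length: 5

Derivation:
BFS from (x=3, y=3) until reaching (x=1, y=0):
  Distance 0: (x=3, y=3)
  Distance 1: (x=3, y=2), (x=2, y=3), (x=3, y=4)
  Distance 2: (x=3, y=1), (x=2, y=2), (x=1, y=3), (x=2, y=4), (x=3, y=5)
  Distance 3: (x=3, y=0), (x=2, y=1), (x=1, y=2), (x=0, y=3), (x=1, y=4), (x=2, y=5), (x=3, y=6)
  Distance 4: (x=2, y=0), (x=1, y=1), (x=0, y=2), (x=0, y=4), (x=2, y=6), (x=3, y=7)
  Distance 5: (x=1, y=0), (x=0, y=1), (x=0, y=5), (x=1, y=6), (x=2, y=7), (x=3, y=8)  <- goal reached here
One shortest path (5 moves): (x=3, y=3) -> (x=2, y=3) -> (x=1, y=3) -> (x=1, y=2) -> (x=1, y=1) -> (x=1, y=0)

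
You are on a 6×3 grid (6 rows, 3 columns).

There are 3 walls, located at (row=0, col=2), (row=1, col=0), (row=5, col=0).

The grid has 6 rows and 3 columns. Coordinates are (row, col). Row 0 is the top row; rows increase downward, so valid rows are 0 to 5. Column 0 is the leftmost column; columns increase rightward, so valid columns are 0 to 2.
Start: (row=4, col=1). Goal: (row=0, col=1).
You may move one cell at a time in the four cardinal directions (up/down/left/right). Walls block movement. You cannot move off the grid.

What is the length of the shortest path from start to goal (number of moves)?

Answer: Shortest path length: 4

Derivation:
BFS from (row=4, col=1) until reaching (row=0, col=1):
  Distance 0: (row=4, col=1)
  Distance 1: (row=3, col=1), (row=4, col=0), (row=4, col=2), (row=5, col=1)
  Distance 2: (row=2, col=1), (row=3, col=0), (row=3, col=2), (row=5, col=2)
  Distance 3: (row=1, col=1), (row=2, col=0), (row=2, col=2)
  Distance 4: (row=0, col=1), (row=1, col=2)  <- goal reached here
One shortest path (4 moves): (row=4, col=1) -> (row=3, col=1) -> (row=2, col=1) -> (row=1, col=1) -> (row=0, col=1)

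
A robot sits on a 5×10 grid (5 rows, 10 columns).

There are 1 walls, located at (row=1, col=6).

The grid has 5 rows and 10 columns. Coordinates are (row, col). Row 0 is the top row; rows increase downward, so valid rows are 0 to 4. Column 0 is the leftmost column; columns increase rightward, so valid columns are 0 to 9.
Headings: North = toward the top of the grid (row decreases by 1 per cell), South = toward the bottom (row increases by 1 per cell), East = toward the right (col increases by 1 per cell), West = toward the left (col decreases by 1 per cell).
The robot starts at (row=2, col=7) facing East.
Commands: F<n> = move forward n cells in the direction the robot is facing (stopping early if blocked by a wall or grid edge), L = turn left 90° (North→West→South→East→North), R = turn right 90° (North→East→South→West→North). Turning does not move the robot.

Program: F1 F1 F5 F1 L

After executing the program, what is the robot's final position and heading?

Start: (row=2, col=7), facing East
  F1: move forward 1, now at (row=2, col=8)
  F1: move forward 1, now at (row=2, col=9)
  F5: move forward 0/5 (blocked), now at (row=2, col=9)
  F1: move forward 0/1 (blocked), now at (row=2, col=9)
  L: turn left, now facing North
Final: (row=2, col=9), facing North

Answer: Final position: (row=2, col=9), facing North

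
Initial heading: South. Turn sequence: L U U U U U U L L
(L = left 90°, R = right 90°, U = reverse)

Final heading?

Start: South
  L (left (90° counter-clockwise)) -> East
  U (U-turn (180°)) -> West
  U (U-turn (180°)) -> East
  U (U-turn (180°)) -> West
  U (U-turn (180°)) -> East
  U (U-turn (180°)) -> West
  U (U-turn (180°)) -> East
  L (left (90° counter-clockwise)) -> North
  L (left (90° counter-clockwise)) -> West
Final: West

Answer: Final heading: West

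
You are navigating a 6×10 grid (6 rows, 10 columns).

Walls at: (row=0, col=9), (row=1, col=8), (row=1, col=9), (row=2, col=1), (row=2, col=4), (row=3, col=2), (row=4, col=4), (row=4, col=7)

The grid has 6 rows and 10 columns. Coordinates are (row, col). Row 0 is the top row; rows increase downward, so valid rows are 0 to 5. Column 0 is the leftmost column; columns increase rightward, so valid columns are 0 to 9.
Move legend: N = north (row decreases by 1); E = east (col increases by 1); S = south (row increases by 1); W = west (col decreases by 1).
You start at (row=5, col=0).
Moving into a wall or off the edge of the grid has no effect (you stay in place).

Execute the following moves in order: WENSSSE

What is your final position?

Start: (row=5, col=0)
  W (west): blocked, stay at (row=5, col=0)
  E (east): (row=5, col=0) -> (row=5, col=1)
  N (north): (row=5, col=1) -> (row=4, col=1)
  S (south): (row=4, col=1) -> (row=5, col=1)
  S (south): blocked, stay at (row=5, col=1)
  S (south): blocked, stay at (row=5, col=1)
  E (east): (row=5, col=1) -> (row=5, col=2)
Final: (row=5, col=2)

Answer: Final position: (row=5, col=2)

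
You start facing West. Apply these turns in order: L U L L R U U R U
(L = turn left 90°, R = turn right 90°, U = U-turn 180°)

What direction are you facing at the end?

Answer: Final heading: South

Derivation:
Start: West
  L (left (90° counter-clockwise)) -> South
  U (U-turn (180°)) -> North
  L (left (90° counter-clockwise)) -> West
  L (left (90° counter-clockwise)) -> South
  R (right (90° clockwise)) -> West
  U (U-turn (180°)) -> East
  U (U-turn (180°)) -> West
  R (right (90° clockwise)) -> North
  U (U-turn (180°)) -> South
Final: South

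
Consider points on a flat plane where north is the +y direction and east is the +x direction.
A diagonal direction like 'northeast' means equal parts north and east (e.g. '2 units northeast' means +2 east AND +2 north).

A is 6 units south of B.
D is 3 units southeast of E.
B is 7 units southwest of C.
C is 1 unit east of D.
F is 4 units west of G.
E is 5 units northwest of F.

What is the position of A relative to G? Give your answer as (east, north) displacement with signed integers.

Answer: A is at (east=-12, north=-11) relative to G.

Derivation:
Place G at the origin (east=0, north=0).
  F is 4 units west of G: delta (east=-4, north=+0); F at (east=-4, north=0).
  E is 5 units northwest of F: delta (east=-5, north=+5); E at (east=-9, north=5).
  D is 3 units southeast of E: delta (east=+3, north=-3); D at (east=-6, north=2).
  C is 1 unit east of D: delta (east=+1, north=+0); C at (east=-5, north=2).
  B is 7 units southwest of C: delta (east=-7, north=-7); B at (east=-12, north=-5).
  A is 6 units south of B: delta (east=+0, north=-6); A at (east=-12, north=-11).
Therefore A relative to G: (east=-12, north=-11).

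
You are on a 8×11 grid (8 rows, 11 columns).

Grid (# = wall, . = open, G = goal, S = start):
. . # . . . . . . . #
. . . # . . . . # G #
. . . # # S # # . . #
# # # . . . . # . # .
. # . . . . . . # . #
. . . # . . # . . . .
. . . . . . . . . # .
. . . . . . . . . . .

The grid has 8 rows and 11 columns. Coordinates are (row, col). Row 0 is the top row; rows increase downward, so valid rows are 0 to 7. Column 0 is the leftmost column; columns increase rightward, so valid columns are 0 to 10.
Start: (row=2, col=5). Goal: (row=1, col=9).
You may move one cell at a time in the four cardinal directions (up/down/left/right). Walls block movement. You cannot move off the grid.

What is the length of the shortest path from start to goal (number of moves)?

Answer: Shortest path length: 7

Derivation:
BFS from (row=2, col=5) until reaching (row=1, col=9):
  Distance 0: (row=2, col=5)
  Distance 1: (row=1, col=5), (row=3, col=5)
  Distance 2: (row=0, col=5), (row=1, col=4), (row=1, col=6), (row=3, col=4), (row=3, col=6), (row=4, col=5)
  Distance 3: (row=0, col=4), (row=0, col=6), (row=1, col=7), (row=3, col=3), (row=4, col=4), (row=4, col=6), (row=5, col=5)
  Distance 4: (row=0, col=3), (row=0, col=7), (row=4, col=3), (row=4, col=7), (row=5, col=4), (row=6, col=5)
  Distance 5: (row=0, col=8), (row=4, col=2), (row=5, col=7), (row=6, col=4), (row=6, col=6), (row=7, col=5)
  Distance 6: (row=0, col=9), (row=5, col=2), (row=5, col=8), (row=6, col=3), (row=6, col=7), (row=7, col=4), (row=7, col=6)
  Distance 7: (row=1, col=9), (row=5, col=1), (row=5, col=9), (row=6, col=2), (row=6, col=8), (row=7, col=3), (row=7, col=7)  <- goal reached here
One shortest path (7 moves): (row=2, col=5) -> (row=1, col=5) -> (row=1, col=6) -> (row=1, col=7) -> (row=0, col=7) -> (row=0, col=8) -> (row=0, col=9) -> (row=1, col=9)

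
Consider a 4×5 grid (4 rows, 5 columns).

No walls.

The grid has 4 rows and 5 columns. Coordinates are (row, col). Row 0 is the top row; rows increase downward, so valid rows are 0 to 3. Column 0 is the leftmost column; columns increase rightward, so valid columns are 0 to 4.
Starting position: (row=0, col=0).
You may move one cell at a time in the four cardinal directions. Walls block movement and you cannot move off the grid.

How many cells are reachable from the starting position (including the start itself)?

BFS flood-fill from (row=0, col=0):
  Distance 0: (row=0, col=0)
  Distance 1: (row=0, col=1), (row=1, col=0)
  Distance 2: (row=0, col=2), (row=1, col=1), (row=2, col=0)
  Distance 3: (row=0, col=3), (row=1, col=2), (row=2, col=1), (row=3, col=0)
  Distance 4: (row=0, col=4), (row=1, col=3), (row=2, col=2), (row=3, col=1)
  Distance 5: (row=1, col=4), (row=2, col=3), (row=3, col=2)
  Distance 6: (row=2, col=4), (row=3, col=3)
  Distance 7: (row=3, col=4)
Total reachable: 20 (grid has 20 open cells total)

Answer: Reachable cells: 20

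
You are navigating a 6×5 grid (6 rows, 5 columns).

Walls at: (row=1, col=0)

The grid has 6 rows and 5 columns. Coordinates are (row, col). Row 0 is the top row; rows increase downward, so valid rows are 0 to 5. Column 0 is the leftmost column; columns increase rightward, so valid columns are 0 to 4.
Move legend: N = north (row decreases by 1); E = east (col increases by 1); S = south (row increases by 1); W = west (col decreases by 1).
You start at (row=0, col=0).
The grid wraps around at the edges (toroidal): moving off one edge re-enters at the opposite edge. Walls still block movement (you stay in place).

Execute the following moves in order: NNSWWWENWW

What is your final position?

Answer: Final position: (row=4, col=1)

Derivation:
Start: (row=0, col=0)
  N (north): (row=0, col=0) -> (row=5, col=0)
  N (north): (row=5, col=0) -> (row=4, col=0)
  S (south): (row=4, col=0) -> (row=5, col=0)
  W (west): (row=5, col=0) -> (row=5, col=4)
  W (west): (row=5, col=4) -> (row=5, col=3)
  W (west): (row=5, col=3) -> (row=5, col=2)
  E (east): (row=5, col=2) -> (row=5, col=3)
  N (north): (row=5, col=3) -> (row=4, col=3)
  W (west): (row=4, col=3) -> (row=4, col=2)
  W (west): (row=4, col=2) -> (row=4, col=1)
Final: (row=4, col=1)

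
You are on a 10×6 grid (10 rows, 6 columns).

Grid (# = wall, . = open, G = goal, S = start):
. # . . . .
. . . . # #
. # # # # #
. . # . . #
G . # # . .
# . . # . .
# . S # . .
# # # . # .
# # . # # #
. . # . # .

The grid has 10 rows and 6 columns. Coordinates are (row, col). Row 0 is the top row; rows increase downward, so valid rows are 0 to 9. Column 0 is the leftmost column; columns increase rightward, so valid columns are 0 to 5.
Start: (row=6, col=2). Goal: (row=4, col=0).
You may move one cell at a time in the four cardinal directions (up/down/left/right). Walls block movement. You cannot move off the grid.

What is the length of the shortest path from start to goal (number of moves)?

Answer: Shortest path length: 4

Derivation:
BFS from (row=6, col=2) until reaching (row=4, col=0):
  Distance 0: (row=6, col=2)
  Distance 1: (row=5, col=2), (row=6, col=1)
  Distance 2: (row=5, col=1)
  Distance 3: (row=4, col=1)
  Distance 4: (row=3, col=1), (row=4, col=0)  <- goal reached here
One shortest path (4 moves): (row=6, col=2) -> (row=6, col=1) -> (row=5, col=1) -> (row=4, col=1) -> (row=4, col=0)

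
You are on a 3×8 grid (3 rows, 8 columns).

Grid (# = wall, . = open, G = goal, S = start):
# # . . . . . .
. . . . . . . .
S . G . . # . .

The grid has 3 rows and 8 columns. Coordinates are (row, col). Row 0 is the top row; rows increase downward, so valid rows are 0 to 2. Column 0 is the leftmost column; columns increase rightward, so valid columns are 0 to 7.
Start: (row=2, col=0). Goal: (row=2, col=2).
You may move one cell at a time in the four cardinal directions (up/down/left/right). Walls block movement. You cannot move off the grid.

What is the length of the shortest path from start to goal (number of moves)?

Answer: Shortest path length: 2

Derivation:
BFS from (row=2, col=0) until reaching (row=2, col=2):
  Distance 0: (row=2, col=0)
  Distance 1: (row=1, col=0), (row=2, col=1)
  Distance 2: (row=1, col=1), (row=2, col=2)  <- goal reached here
One shortest path (2 moves): (row=2, col=0) -> (row=2, col=1) -> (row=2, col=2)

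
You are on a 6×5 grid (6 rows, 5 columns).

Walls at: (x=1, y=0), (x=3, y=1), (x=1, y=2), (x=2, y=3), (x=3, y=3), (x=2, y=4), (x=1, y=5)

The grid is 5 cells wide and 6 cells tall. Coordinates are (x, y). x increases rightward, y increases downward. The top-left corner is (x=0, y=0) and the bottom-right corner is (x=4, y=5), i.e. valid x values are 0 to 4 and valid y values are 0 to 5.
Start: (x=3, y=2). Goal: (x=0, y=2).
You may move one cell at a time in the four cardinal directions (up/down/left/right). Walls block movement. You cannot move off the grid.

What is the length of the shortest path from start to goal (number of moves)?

Answer: Shortest path length: 5

Derivation:
BFS from (x=3, y=2) until reaching (x=0, y=2):
  Distance 0: (x=3, y=2)
  Distance 1: (x=2, y=2), (x=4, y=2)
  Distance 2: (x=2, y=1), (x=4, y=1), (x=4, y=3)
  Distance 3: (x=2, y=0), (x=4, y=0), (x=1, y=1), (x=4, y=4)
  Distance 4: (x=3, y=0), (x=0, y=1), (x=3, y=4), (x=4, y=5)
  Distance 5: (x=0, y=0), (x=0, y=2), (x=3, y=5)  <- goal reached here
One shortest path (5 moves): (x=3, y=2) -> (x=2, y=2) -> (x=2, y=1) -> (x=1, y=1) -> (x=0, y=1) -> (x=0, y=2)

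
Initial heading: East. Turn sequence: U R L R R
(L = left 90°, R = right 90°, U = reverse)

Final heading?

Answer: Final heading: East

Derivation:
Start: East
  U (U-turn (180°)) -> West
  R (right (90° clockwise)) -> North
  L (left (90° counter-clockwise)) -> West
  R (right (90° clockwise)) -> North
  R (right (90° clockwise)) -> East
Final: East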